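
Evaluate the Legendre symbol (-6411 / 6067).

-1

Reduce the numerator: -6411 ≡ 5723 (mod 6067), so (-6411 / 6067) = (5723 / 6067).
Both 5723 ≡ 3 and 6067 ≡ 3 (mod 4), so reciprocity gives (5723 / 6067) = -(6067 / 5723). Reduce: 6067 ≡ 344 (mod 5723). Now have -(344 / 5723).
Factor out 2: 344 = 2^3·43. Since 5723 ≡ 3 (mod 8), (2 / 5723) = -1, and (2 / 5723)^3 = -1. Now have (43 / 5723).
Both 43 ≡ 3 and 5723 ≡ 3 (mod 4), so reciprocity gives (43 / 5723) = -(5723 / 43). Reduce: 5723 ≡ 4 (mod 43). Now have -(4 / 43).
Factor out 2: 4 = 2^2. Since 43 ≡ 3 (mod 8), (2 / 43) = -1, and (2 / 43)^2 = +1. Now have -(1 / 43).
(1 / 43) = 1. Collecting the sign factors: -1.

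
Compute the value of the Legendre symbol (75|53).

Reduce the numerator: 75 ≡ 22 (mod 53), so (75|53) = (22|53).
Factor out 2: 22 = 2·11. Since 53 ≡ 5 (mod 8), (2|53) = -1. Now have -(11|53).
53 ≡ 1 (mod 4), so quadratic reciprocity gives (11|53) = (53|11). Reduce: 53 ≡ 9 (mod 11). Now have -(9|11).
9 ≡ 1 (mod 4), so quadratic reciprocity gives (9|11) = (11|9). Reduce: 11 ≡ 2 (mod 9). Now have -(2|9).
Factor out 2: 2 = 2. Since 9 ≡ 1 (mod 8), (2|9) = +1. Now have -(1|9).
(1|9) = 1. Collecting the sign factors: -1.

-1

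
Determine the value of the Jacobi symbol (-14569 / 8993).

(-14569 / 8993)
  = (3417 / 8993)    [-14569 ≡ 3417 mod 8993]
  = (8993 / 3417)    [QR: 3417 ≡ 1 mod 4, sign kept]
  = (2159 / 3417)    [8993 ≡ 2159 mod 3417]
  = (3417 / 2159)    [QR: 3417 ≡ 1 mod 4, sign kept]
  = (1258 / 2159)    [3417 ≡ 1258 mod 2159]
  = (629 / 2159)    [2159 ≡ 7 mod 8 ⇒ (2 / 2159) = +1]
  = (2159 / 629)    [QR: 629 ≡ 1 mod 4, sign kept]
  = (272 / 629)    [2159 ≡ 272 mod 629]
  = (17 / 629)    [629 ≡ 5 mod 8 ⇒ (2 / 629)^4 = +1]
  = (629 / 17)    [QR: 17 ≡ 1 mod 4, sign kept]
  = (0 / 17)    [629 ≡ 0 mod 17]
  = 0    [numerator 0, gcd > 1]

0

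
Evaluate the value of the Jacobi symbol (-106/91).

1

(-106/91)
  = (76/91)    [-106 ≡ 76 mod 91]
  = (19/91)    [91 ≡ 3 mod 8 ⇒ (2/91)^2 = +1]
  = -(91/19)    [QR: both ≡ 3 mod 4, sign flips]
  = -(15/19)    [91 ≡ 15 mod 19]
  = (19/15)    [QR: both ≡ 3 mod 4, sign flips]
  = (4/15)    [19 ≡ 4 mod 15]
  = (1/15)    [15 ≡ 7 mod 8 ⇒ (2/15)^2 = +1]
  = 1    [(1/15) = 1]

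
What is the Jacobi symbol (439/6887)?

(439/6887)
  = -(6887/439)    [QR: both ≡ 3 mod 4, sign flips]
  = -(302/439)    [6887 ≡ 302 mod 439]
  = -(151/439)    [439 ≡ 7 mod 8 ⇒ (2/439) = +1]
  = (439/151)    [QR: both ≡ 3 mod 4, sign flips]
  = (137/151)    [439 ≡ 137 mod 151]
  = (151/137)    [QR: 137 ≡ 1 mod 4, sign kept]
  = (14/137)    [151 ≡ 14 mod 137]
  = (7/137)    [137 ≡ 1 mod 8 ⇒ (2/137) = +1]
  = (137/7)    [QR: 137 ≡ 1 mod 4, sign kept]
  = (4/7)    [137 ≡ 4 mod 7]
  = (1/7)    [7 ≡ 7 mod 8 ⇒ (2/7)^2 = +1]
  = 1    [(1/7) = 1]

1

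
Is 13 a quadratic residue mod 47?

no

(13/47)
  = (47/13)    [QR: 13 ≡ 1 mod 4, sign kept]
  = (8/13)    [47 ≡ 8 mod 13]
  = -(1/13)    [13 ≡ 5 mod 8 ⇒ (2/13)^3 = -1]
  = -1    [(1/13) = 1]
The Legendre symbol is -1, so x^2 ≡ 13 (mod 47) has no solution.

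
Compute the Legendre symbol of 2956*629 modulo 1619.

By multiplicativity, (2956·629 / 1619) = (2956 / 1619)·(629 / 1619).
First factor (2956 / 1619):
(2956 / 1619)
  = (1337 / 1619)    [2956 ≡ 1337 mod 1619]
  = (1619 / 1337)    [QR: 1337 ≡ 1 mod 4, sign kept]
  = (282 / 1337)    [1619 ≡ 282 mod 1337]
  = (141 / 1337)    [1337 ≡ 1 mod 8 ⇒ (2 / 1337) = +1]
  = (1337 / 141)    [QR: 141 ≡ 1 mod 4, sign kept]
  = (68 / 141)    [1337 ≡ 68 mod 141]
  = (17 / 141)    [141 ≡ 5 mod 8 ⇒ (2 / 141)^2 = +1]
  = (141 / 17)    [QR: 17 ≡ 1 mod 4, sign kept]
  = (5 / 17)    [141 ≡ 5 mod 17]
  = (17 / 5)    [QR: 5 ≡ 1 mod 4, sign kept]
  = (2 / 5)    [17 ≡ 2 mod 5]
  = -(1 / 5)    [5 ≡ 5 mod 8 ⇒ (2 / 5) = -1]
  = -1    [(1 / 5) = 1]
Second factor (629 / 1619):
(629 / 1619)
  = (1619 / 629)    [QR: 629 ≡ 1 mod 4, sign kept]
  = (361 / 629)    [1619 ≡ 361 mod 629]
  = (629 / 361)    [QR: 361 ≡ 1 mod 4, sign kept]
  = (268 / 361)    [629 ≡ 268 mod 361]
  = (67 / 361)    [361 ≡ 1 mod 8 ⇒ (2 / 361)^2 = +1]
  = (361 / 67)    [QR: 361 ≡ 1 mod 4, sign kept]
  = (26 / 67)    [361 ≡ 26 mod 67]
  = -(13 / 67)    [67 ≡ 3 mod 8 ⇒ (2 / 67) = -1]
  = -(67 / 13)    [QR: 13 ≡ 1 mod 4, sign kept]
  = -(2 / 13)    [67 ≡ 2 mod 13]
  = (1 / 13)    [13 ≡ 5 mod 8 ⇒ (2 / 13) = -1]
  = 1    [(1 / 13) = 1]
Product: (-1)·(1) = -1.

-1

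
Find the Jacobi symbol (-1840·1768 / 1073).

-1

By multiplicativity, (-1840·1768 / 1073) = (-1840 / 1073)·(1768 / 1073).
First factor (-1840 / 1073):
Pull out -1: (-1840 / 1073) = (-1 / 1073)·(1840 / 1073). Since 1073 ≡ 1 (mod 4), (-1 / 1073) = +1. Now have (1840 / 1073).
Reduce the numerator: 1840 ≡ 767 (mod 1073), so (1840 / 1073) = (767 / 1073).
1073 ≡ 1 (mod 4), so quadratic reciprocity gives (767 / 1073) = (1073 / 767). Reduce: 1073 ≡ 306 (mod 767). Now have (306 / 767).
Factor out 2: 306 = 2·153. Since 767 ≡ 7 (mod 8), (2 / 767) = +1. Now have (153 / 767).
153 ≡ 1 (mod 4), so quadratic reciprocity gives (153 / 767) = (767 / 153). Reduce: 767 ≡ 2 (mod 153). Now have (2 / 153).
Factor out 2: 2 = 2. Since 153 ≡ 1 (mod 8), (2 / 153) = +1. Now have (1 / 153).
(1 / 153) = 1. Collecting the sign factors: 1.
Second factor (1768 / 1073):
Reduce the numerator: 1768 ≡ 695 (mod 1073), so (1768 / 1073) = (695 / 1073).
1073 ≡ 1 (mod 4), so quadratic reciprocity gives (695 / 1073) = (1073 / 695). Reduce: 1073 ≡ 378 (mod 695). Now have (378 / 695).
Factor out 2: 378 = 2·189. Since 695 ≡ 7 (mod 8), (2 / 695) = +1. Now have (189 / 695).
189 ≡ 1 (mod 4), so quadratic reciprocity gives (189 / 695) = (695 / 189). Reduce: 695 ≡ 128 (mod 189). Now have (128 / 189).
Factor out 2: 128 = 2^7. Since 189 ≡ 5 (mod 8), (2 / 189) = -1, and (2 / 189)^7 = -1. Now have -(1 / 189).
(1 / 189) = 1. Collecting the sign factors: -1.
Product: (1)·(-1) = -1.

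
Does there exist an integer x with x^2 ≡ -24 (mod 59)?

(-24|59)
  = -(24|59)    [59 ≡ 3 mod 4 ⇒ (-1|59) = -1]
  = (3|59)    [59 ≡ 3 mod 8 ⇒ (2|59)^3 = -1]
  = -(59|3)    [QR: both ≡ 3 mod 4, sign flips]
  = -(2|3)    [59 ≡ 2 mod 3]
  = (1|3)    [3 ≡ 3 mod 8 ⇒ (2|3) = -1]
  = 1    [(1|3) = 1]
(-24|59) = 1, and 59 is prime, so -24 is a quadratic residue mod 59.

yes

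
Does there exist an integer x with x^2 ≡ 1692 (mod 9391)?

yes

(1692/9391)
  = (423/9391)    [9391 ≡ 7 mod 8 ⇒ (2/9391)^2 = +1]
  = -(9391/423)    [QR: both ≡ 3 mod 4, sign flips]
  = -(85/423)    [9391 ≡ 85 mod 423]
  = -(423/85)    [QR: 85 ≡ 1 mod 4, sign kept]
  = -(83/85)    [423 ≡ 83 mod 85]
  = -(85/83)    [QR: 85 ≡ 1 mod 4, sign kept]
  = -(2/83)    [85 ≡ 2 mod 83]
  = (1/83)    [83 ≡ 3 mod 8 ⇒ (2/83) = -1]
  = 1    [(1/83) = 1]
The Legendre symbol is 1, so x^2 ≡ 1692 (mod 9391) has solution.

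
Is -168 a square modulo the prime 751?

Reduce the numerator: -168 ≡ 583 (mod 751), so (-168/751) = (583/751).
Both 583 ≡ 3 and 751 ≡ 3 (mod 4), so reciprocity gives (583/751) = -(751/583). Reduce: 751 ≡ 168 (mod 583). Now have -(168/583).
Factor out 2: 168 = 2^3·21. Since 583 ≡ 7 (mod 8), (2/583) = +1, and (2/583)^3 = +1. Now have -(21/583).
21 ≡ 1 (mod 4), so quadratic reciprocity gives (21/583) = (583/21). Reduce: 583 ≡ 16 (mod 21). Now have -(16/21).
Factor out 2: 16 = 2^4. Since 21 ≡ 5 (mod 8), (2/21) = -1, and (2/21)^4 = +1. Now have -(1/21).
(1/21) = 1. Collecting the sign factors: -1.
The Legendre symbol is -1, so x^2 ≡ -168 (mod 751) has no solution.

no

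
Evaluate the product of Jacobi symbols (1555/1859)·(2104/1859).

By multiplicativity, (1555·2104/1859) = (1555/1859)·(2104/1859).
First factor (1555/1859):
(1555/1859)
  = -(1859/1555)    [QR: both ≡ 3 mod 4, sign flips]
  = -(304/1555)    [1859 ≡ 304 mod 1555]
  = -(19/1555)    [1555 ≡ 3 mod 8 ⇒ (2/1555)^4 = +1]
  = (1555/19)    [QR: both ≡ 3 mod 4, sign flips]
  = (16/19)    [1555 ≡ 16 mod 19]
  = (1/19)    [19 ≡ 3 mod 8 ⇒ (2/19)^4 = +1]
  = 1    [(1/19) = 1]
Second factor (2104/1859):
(2104/1859)
  = (245/1859)    [2104 ≡ 245 mod 1859]
  = (1859/245)    [QR: 245 ≡ 1 mod 4, sign kept]
  = (144/245)    [1859 ≡ 144 mod 245]
  = (9/245)    [245 ≡ 5 mod 8 ⇒ (2/245)^4 = +1]
  = (245/9)    [QR: 9 ≡ 1 mod 4, sign kept]
  = (2/9)    [245 ≡ 2 mod 9]
  = (1/9)    [9 ≡ 1 mod 8 ⇒ (2/9) = +1]
  = 1    [(1/9) = 1]
Product: (1)·(1) = 1.

1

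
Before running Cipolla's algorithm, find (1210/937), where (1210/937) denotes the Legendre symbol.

Reduce the numerator: 1210 ≡ 273 (mod 937), so (1210/937) = (273/937).
273 ≡ 1 (mod 4), so quadratic reciprocity gives (273/937) = (937/273). Reduce: 937 ≡ 118 (mod 273). Now have (118/273).
Factor out 2: 118 = 2·59. Since 273 ≡ 1 (mod 8), (2/273) = +1. Now have (59/273).
273 ≡ 1 (mod 4), so quadratic reciprocity gives (59/273) = (273/59). Reduce: 273 ≡ 37 (mod 59). Now have (37/59).
37 ≡ 1 (mod 4), so quadratic reciprocity gives (37/59) = (59/37). Reduce: 59 ≡ 22 (mod 37). Now have (22/37).
Factor out 2: 22 = 2·11. Since 37 ≡ 5 (mod 8), (2/37) = -1. Now have -(11/37).
37 ≡ 1 (mod 4), so quadratic reciprocity gives (11/37) = (37/11). Reduce: 37 ≡ 4 (mod 11). Now have -(4/11).
Factor out 2: 4 = 2^2. Since 11 ≡ 3 (mod 8), (2/11) = -1, and (2/11)^2 = +1. Now have -(1/11).
(1/11) = 1. Collecting the sign factors: -1.

-1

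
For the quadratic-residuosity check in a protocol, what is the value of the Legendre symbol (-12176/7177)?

1

Reduce the numerator: -12176 ≡ 2178 (mod 7177), so (-12176/7177) = (2178/7177).
Factor out 2: 2178 = 2·1089. Since 7177 ≡ 1 (mod 8), (2/7177) = +1. Now have (1089/7177).
1089 ≡ 1 (mod 4), so quadratic reciprocity gives (1089/7177) = (7177/1089). Reduce: 7177 ≡ 643 (mod 1089). Now have (643/1089).
1089 ≡ 1 (mod 4), so quadratic reciprocity gives (643/1089) = (1089/643). Reduce: 1089 ≡ 446 (mod 643). Now have (446/643).
Factor out 2: 446 = 2·223. Since 643 ≡ 3 (mod 8), (2/643) = -1. Now have -(223/643).
Both 223 ≡ 3 and 643 ≡ 3 (mod 4), so reciprocity gives (223/643) = -(643/223). Reduce: 643 ≡ 197 (mod 223). Now have (197/223).
197 ≡ 1 (mod 4), so quadratic reciprocity gives (197/223) = (223/197). Reduce: 223 ≡ 26 (mod 197). Now have (26/197).
Factor out 2: 26 = 2·13. Since 197 ≡ 5 (mod 8), (2/197) = -1. Now have -(13/197).
13 ≡ 1 (mod 4), so quadratic reciprocity gives (13/197) = (197/13). Reduce: 197 ≡ 2 (mod 13). Now have -(2/13).
Factor out 2: 2 = 2. Since 13 ≡ 5 (mod 8), (2/13) = -1. Now have (1/13).
(1/13) = 1. Collecting the sign factors: 1.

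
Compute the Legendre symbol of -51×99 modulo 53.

-1

By multiplicativity, (-51·99|53) = (-51|53)·(99|53).
First factor (-51|53):
(-51|53)
  = (51|53)    [53 ≡ 1 mod 4 ⇒ (-1|53) = +1]
  = (53|51)    [QR: 53 ≡ 1 mod 4, sign kept]
  = (2|51)    [53 ≡ 2 mod 51]
  = -(1|51)    [51 ≡ 3 mod 8 ⇒ (2|51) = -1]
  = -1    [(1|51) = 1]
Second factor (99|53):
(99|53)
  = (46|53)    [99 ≡ 46 mod 53]
  = -(23|53)    [53 ≡ 5 mod 8 ⇒ (2|53) = -1]
  = -(53|23)    [QR: 53 ≡ 1 mod 4, sign kept]
  = -(7|23)    [53 ≡ 7 mod 23]
  = (23|7)    [QR: both ≡ 3 mod 4, sign flips]
  = (2|7)    [23 ≡ 2 mod 7]
  = (1|7)    [7 ≡ 7 mod 8 ⇒ (2|7) = +1]
  = 1    [(1|7) = 1]
Product: (-1)·(1) = -1.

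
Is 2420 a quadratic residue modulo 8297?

(2420/8297)
  = (605/8297)    [8297 ≡ 1 mod 8 ⇒ (2/8297)^2 = +1]
  = (8297/605)    [QR: 605 ≡ 1 mod 4, sign kept]
  = (432/605)    [8297 ≡ 432 mod 605]
  = (27/605)    [605 ≡ 5 mod 8 ⇒ (2/605)^4 = +1]
  = (605/27)    [QR: 605 ≡ 1 mod 4, sign kept]
  = (11/27)    [605 ≡ 11 mod 27]
  = -(27/11)    [QR: both ≡ 3 mod 4, sign flips]
  = -(5/11)    [27 ≡ 5 mod 11]
  = -(11/5)    [QR: 5 ≡ 1 mod 4, sign kept]
  = -(1/5)    [11 ≡ 1 mod 5]
  = -1    [(1/5) = 1]
(2420/8297) = -1, and 8297 is prime, so 2420 is not a quadratic residue mod 8297.

no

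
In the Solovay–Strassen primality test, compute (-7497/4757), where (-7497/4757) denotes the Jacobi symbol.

(-7497/4757)
  = (2017/4757)    [-7497 ≡ 2017 mod 4757]
  = (4757/2017)    [QR: 2017 ≡ 1 mod 4, sign kept]
  = (723/2017)    [4757 ≡ 723 mod 2017]
  = (2017/723)    [QR: 2017 ≡ 1 mod 4, sign kept]
  = (571/723)    [2017 ≡ 571 mod 723]
  = -(723/571)    [QR: both ≡ 3 mod 4, sign flips]
  = -(152/571)    [723 ≡ 152 mod 571]
  = (19/571)    [571 ≡ 3 mod 8 ⇒ (2/571)^3 = -1]
  = -(571/19)    [QR: both ≡ 3 mod 4, sign flips]
  = -(1/19)    [571 ≡ 1 mod 19]
  = -1    [(1/19) = 1]

-1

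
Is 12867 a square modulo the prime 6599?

no

Reduce the numerator: 12867 ≡ 6268 (mod 6599), so (12867/6599) = (6268/6599).
Factor out 2: 6268 = 2^2·1567. Since 6599 ≡ 7 (mod 8), (2/6599) = +1, and (2/6599)^2 = +1. Now have (1567/6599).
Both 1567 ≡ 3 and 6599 ≡ 3 (mod 4), so reciprocity gives (1567/6599) = -(6599/1567). Reduce: 6599 ≡ 331 (mod 1567). Now have -(331/1567).
Both 331 ≡ 3 and 1567 ≡ 3 (mod 4), so reciprocity gives (331/1567) = -(1567/331). Reduce: 1567 ≡ 243 (mod 331). Now have (243/331).
Both 243 ≡ 3 and 331 ≡ 3 (mod 4), so reciprocity gives (243/331) = -(331/243). Reduce: 331 ≡ 88 (mod 243). Now have -(88/243).
Factor out 2: 88 = 2^3·11. Since 243 ≡ 3 (mod 8), (2/243) = -1, and (2/243)^3 = -1. Now have (11/243).
Both 11 ≡ 3 and 243 ≡ 3 (mod 4), so reciprocity gives (11/243) = -(243/11). Reduce: 243 ≡ 1 (mod 11). Now have -(1/11).
(1/11) = 1. Collecting the sign factors: -1.
(12867/6599) = -1, and 6599 is prime, so 12867 is not a quadratic residue mod 6599.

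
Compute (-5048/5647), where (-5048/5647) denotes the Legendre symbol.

-1

Reduce the numerator: -5048 ≡ 599 (mod 5647), so (-5048/5647) = (599/5647).
Both 599 ≡ 3 and 5647 ≡ 3 (mod 4), so reciprocity gives (599/5647) = -(5647/599). Reduce: 5647 ≡ 256 (mod 599). Now have -(256/599).
Factor out 2: 256 = 2^8. Since 599 ≡ 7 (mod 8), (2/599) = +1, and (2/599)^8 = +1. Now have -(1/599).
(1/599) = 1. Collecting the sign factors: -1.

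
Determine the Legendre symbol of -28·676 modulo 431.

1

By multiplicativity, (-28·676|431) = (-28|431)·(676|431).
First factor (-28|431):
(-28|431)
  = (403|431)    [-28 ≡ 403 mod 431]
  = -(431|403)    [QR: both ≡ 3 mod 4, sign flips]
  = -(28|403)    [431 ≡ 28 mod 403]
  = -(7|403)    [403 ≡ 3 mod 8 ⇒ (2|403)^2 = +1]
  = (403|7)    [QR: both ≡ 3 mod 4, sign flips]
  = (4|7)    [403 ≡ 4 mod 7]
  = (1|7)    [7 ≡ 7 mod 8 ⇒ (2|7)^2 = +1]
  = 1    [(1|7) = 1]
Second factor (676|431):
(676|431)
  = (245|431)    [676 ≡ 245 mod 431]
  = (431|245)    [QR: 245 ≡ 1 mod 4, sign kept]
  = (186|245)    [431 ≡ 186 mod 245]
  = -(93|245)    [245 ≡ 5 mod 8 ⇒ (2|245) = -1]
  = -(245|93)    [QR: 93 ≡ 1 mod 4, sign kept]
  = -(59|93)    [245 ≡ 59 mod 93]
  = -(93|59)    [QR: 93 ≡ 1 mod 4, sign kept]
  = -(34|59)    [93 ≡ 34 mod 59]
  = (17|59)    [59 ≡ 3 mod 8 ⇒ (2|59) = -1]
  = (59|17)    [QR: 17 ≡ 1 mod 4, sign kept]
  = (8|17)    [59 ≡ 8 mod 17]
  = (1|17)    [17 ≡ 1 mod 8 ⇒ (2|17)^3 = +1]
  = 1    [(1|17) = 1]
Product: (1)·(1) = 1.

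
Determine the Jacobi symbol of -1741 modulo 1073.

-1

Reduce the numerator: -1741 ≡ 405 (mod 1073), so (-1741|1073) = (405|1073).
405 ≡ 1 (mod 4), so quadratic reciprocity gives (405|1073) = (1073|405). Reduce: 1073 ≡ 263 (mod 405). Now have (263|405).
405 ≡ 1 (mod 4), so quadratic reciprocity gives (263|405) = (405|263). Reduce: 405 ≡ 142 (mod 263). Now have (142|263).
Factor out 2: 142 = 2·71. Since 263 ≡ 7 (mod 8), (2|263) = +1. Now have (71|263).
Both 71 ≡ 3 and 263 ≡ 3 (mod 4), so reciprocity gives (71|263) = -(263|71). Reduce: 263 ≡ 50 (mod 71). Now have -(50|71).
Factor out 2: 50 = 2·25. Since 71 ≡ 7 (mod 8), (2|71) = +1. Now have -(25|71).
25 ≡ 1 (mod 4), so quadratic reciprocity gives (25|71) = (71|25). Reduce: 71 ≡ 21 (mod 25). Now have -(21|25).
21 ≡ 1 (mod 4), so quadratic reciprocity gives (21|25) = (25|21). Reduce: 25 ≡ 4 (mod 21). Now have -(4|21).
Factor out 2: 4 = 2^2. Since 21 ≡ 5 (mod 8), (2|21) = -1, and (2|21)^2 = +1. Now have -(1|21).
(1|21) = 1. Collecting the sign factors: -1.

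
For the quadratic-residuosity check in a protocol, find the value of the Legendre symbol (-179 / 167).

-1

(-179 / 167)
  = (155 / 167)    [-179 ≡ 155 mod 167]
  = -(167 / 155)    [QR: both ≡ 3 mod 4, sign flips]
  = -(12 / 155)    [167 ≡ 12 mod 155]
  = -(3 / 155)    [155 ≡ 3 mod 8 ⇒ (2 / 155)^2 = +1]
  = (155 / 3)    [QR: both ≡ 3 mod 4, sign flips]
  = (2 / 3)    [155 ≡ 2 mod 3]
  = -(1 / 3)    [3 ≡ 3 mod 8 ⇒ (2 / 3) = -1]
  = -1    [(1 / 3) = 1]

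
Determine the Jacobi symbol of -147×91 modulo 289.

By multiplicativity, (-147·91/289) = (-147/289)·(91/289).
First factor (-147/289):
(-147/289)
  = (142/289)    [-147 ≡ 142 mod 289]
  = (71/289)    [289 ≡ 1 mod 8 ⇒ (2/289) = +1]
  = (289/71)    [QR: 289 ≡ 1 mod 4, sign kept]
  = (5/71)    [289 ≡ 5 mod 71]
  = (71/5)    [QR: 5 ≡ 1 mod 4, sign kept]
  = (1/5)    [71 ≡ 1 mod 5]
  = 1    [(1/5) = 1]
Second factor (91/289):
(91/289)
  = (289/91)    [QR: 289 ≡ 1 mod 4, sign kept]
  = (16/91)    [289 ≡ 16 mod 91]
  = (1/91)    [91 ≡ 3 mod 8 ⇒ (2/91)^4 = +1]
  = 1    [(1/91) = 1]
Product: (1)·(1) = 1.

1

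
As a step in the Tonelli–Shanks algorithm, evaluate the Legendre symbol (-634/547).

1

(-634/547)
  = (460/547)    [-634 ≡ 460 mod 547]
  = (115/547)    [547 ≡ 3 mod 8 ⇒ (2/547)^2 = +1]
  = -(547/115)    [QR: both ≡ 3 mod 4, sign flips]
  = -(87/115)    [547 ≡ 87 mod 115]
  = (115/87)    [QR: both ≡ 3 mod 4, sign flips]
  = (28/87)    [115 ≡ 28 mod 87]
  = (7/87)    [87 ≡ 7 mod 8 ⇒ (2/87)^2 = +1]
  = -(87/7)    [QR: both ≡ 3 mod 4, sign flips]
  = -(3/7)    [87 ≡ 3 mod 7]
  = (7/3)    [QR: both ≡ 3 mod 4, sign flips]
  = (1/3)    [7 ≡ 1 mod 3]
  = 1    [(1/3) = 1]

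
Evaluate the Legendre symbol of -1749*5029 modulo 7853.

By multiplicativity, (-1749·5029/7853) = (-1749/7853)·(5029/7853).
First factor (-1749/7853):
Pull out -1: (-1749/7853) = (-1/7853)·(1749/7853). Since 7853 ≡ 1 (mod 4), (-1/7853) = +1. Now have (1749/7853).
1749 ≡ 1 (mod 4), so quadratic reciprocity gives (1749/7853) = (7853/1749). Reduce: 7853 ≡ 857 (mod 1749). Now have (857/1749).
857 ≡ 1 (mod 4), so quadratic reciprocity gives (857/1749) = (1749/857). Reduce: 1749 ≡ 35 (mod 857). Now have (35/857).
857 ≡ 1 (mod 4), so quadratic reciprocity gives (35/857) = (857/35). Reduce: 857 ≡ 17 (mod 35). Now have (17/35).
17 ≡ 1 (mod 4), so quadratic reciprocity gives (17/35) = (35/17). Reduce: 35 ≡ 1 (mod 17). Now have (1/17).
(1/17) = 1. Collecting the sign factors: 1.
Second factor (5029/7853):
5029 ≡ 1 (mod 4), so quadratic reciprocity gives (5029/7853) = (7853/5029). Reduce: 7853 ≡ 2824 (mod 5029). Now have (2824/5029).
Factor out 2: 2824 = 2^3·353. Since 5029 ≡ 5 (mod 8), (2/5029) = -1, and (2/5029)^3 = -1. Now have -(353/5029).
353 ≡ 1 (mod 4), so quadratic reciprocity gives (353/5029) = (5029/353). Reduce: 5029 ≡ 87 (mod 353). Now have -(87/353).
353 ≡ 1 (mod 4), so quadratic reciprocity gives (87/353) = (353/87). Reduce: 353 ≡ 5 (mod 87). Now have -(5/87).
5 ≡ 1 (mod 4), so quadratic reciprocity gives (5/87) = (87/5). Reduce: 87 ≡ 2 (mod 5). Now have -(2/5).
Factor out 2: 2 = 2. Since 5 ≡ 5 (mod 8), (2/5) = -1. Now have (1/5).
(1/5) = 1. Collecting the sign factors: 1.
Product: (1)·(1) = 1.

1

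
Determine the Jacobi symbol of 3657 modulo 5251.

-1

(3657/5251)
  = (5251/3657)    [QR: 3657 ≡ 1 mod 4, sign kept]
  = (1594/3657)    [5251 ≡ 1594 mod 3657]
  = (797/3657)    [3657 ≡ 1 mod 8 ⇒ (2/3657) = +1]
  = (3657/797)    [QR: 797 ≡ 1 mod 4, sign kept]
  = (469/797)    [3657 ≡ 469 mod 797]
  = (797/469)    [QR: 469 ≡ 1 mod 4, sign kept]
  = (328/469)    [797 ≡ 328 mod 469]
  = -(41/469)    [469 ≡ 5 mod 8 ⇒ (2/469)^3 = -1]
  = -(469/41)    [QR: 41 ≡ 1 mod 4, sign kept]
  = -(18/41)    [469 ≡ 18 mod 41]
  = -(9/41)    [41 ≡ 1 mod 8 ⇒ (2/41) = +1]
  = -(41/9)    [QR: 9 ≡ 1 mod 4, sign kept]
  = -(5/9)    [41 ≡ 5 mod 9]
  = -(9/5)    [QR: 5 ≡ 1 mod 4, sign kept]
  = -(4/5)    [9 ≡ 4 mod 5]
  = -(1/5)    [5 ≡ 5 mod 8 ⇒ (2/5)^2 = +1]
  = -1    [(1/5) = 1]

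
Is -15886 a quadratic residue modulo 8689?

Reduce the numerator: -15886 ≡ 1492 (mod 8689), so (-15886|8689) = (1492|8689).
Factor out 2: 1492 = 2^2·373. Since 8689 ≡ 1 (mod 8), (2|8689) = +1, and (2|8689)^2 = +1. Now have (373|8689).
373 ≡ 1 (mod 4), so quadratic reciprocity gives (373|8689) = (8689|373). Reduce: 8689 ≡ 110 (mod 373). Now have (110|373).
Factor out 2: 110 = 2·55. Since 373 ≡ 5 (mod 8), (2|373) = -1. Now have -(55|373).
373 ≡ 1 (mod 4), so quadratic reciprocity gives (55|373) = (373|55). Reduce: 373 ≡ 43 (mod 55). Now have -(43|55).
Both 43 ≡ 3 and 55 ≡ 3 (mod 4), so reciprocity gives (43|55) = -(55|43). Reduce: 55 ≡ 12 (mod 43). Now have (12|43).
Factor out 2: 12 = 2^2·3. Since 43 ≡ 3 (mod 8), (2|43) = -1, and (2|43)^2 = +1. Now have (3|43).
Both 3 ≡ 3 and 43 ≡ 3 (mod 4), so reciprocity gives (3|43) = -(43|3). Reduce: 43 ≡ 1 (mod 3). Now have -(1|3).
(1|3) = 1. Collecting the sign factors: -1.
(-15886|8689) = -1, and 8689 is prime, so -15886 is not a quadratic residue mod 8689.

no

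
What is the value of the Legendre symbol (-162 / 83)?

1

Reduce the numerator: -162 ≡ 4 (mod 83), so (-162 / 83) = (4 / 83).
Factor out 2: 4 = 2^2. Since 83 ≡ 3 (mod 8), (2 / 83) = -1, and (2 / 83)^2 = +1. Now have (1 / 83).
(1 / 83) = 1. Collecting the sign factors: 1.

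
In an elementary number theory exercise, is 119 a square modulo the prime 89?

no

(119/89)
  = (30/89)    [119 ≡ 30 mod 89]
  = (15/89)    [89 ≡ 1 mod 8 ⇒ (2/89) = +1]
  = (89/15)    [QR: 89 ≡ 1 mod 4, sign kept]
  = (14/15)    [89 ≡ 14 mod 15]
  = (7/15)    [15 ≡ 7 mod 8 ⇒ (2/15) = +1]
  = -(15/7)    [QR: both ≡ 3 mod 4, sign flips]
  = -(1/7)    [15 ≡ 1 mod 7]
  = -1    [(1/7) = 1]
The Legendre symbol is -1, so x^2 ≡ 119 (mod 89) has no solution.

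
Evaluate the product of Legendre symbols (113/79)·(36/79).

-1

By multiplicativity, (113·36/79) = (113/79)·(36/79).
First factor (113/79):
(113/79)
  = (34/79)    [113 ≡ 34 mod 79]
  = (17/79)    [79 ≡ 7 mod 8 ⇒ (2/79) = +1]
  = (79/17)    [QR: 17 ≡ 1 mod 4, sign kept]
  = (11/17)    [79 ≡ 11 mod 17]
  = (17/11)    [QR: 17 ≡ 1 mod 4, sign kept]
  = (6/11)    [17 ≡ 6 mod 11]
  = -(3/11)    [11 ≡ 3 mod 8 ⇒ (2/11) = -1]
  = (11/3)    [QR: both ≡ 3 mod 4, sign flips]
  = (2/3)    [11 ≡ 2 mod 3]
  = -(1/3)    [3 ≡ 3 mod 8 ⇒ (2/3) = -1]
  = -1    [(1/3) = 1]
Second factor (36/79):
(36/79)
  = (9/79)    [79 ≡ 7 mod 8 ⇒ (2/79)^2 = +1]
  = (79/9)    [QR: 9 ≡ 1 mod 4, sign kept]
  = (7/9)    [79 ≡ 7 mod 9]
  = (9/7)    [QR: 9 ≡ 1 mod 4, sign kept]
  = (2/7)    [9 ≡ 2 mod 7]
  = (1/7)    [7 ≡ 7 mod 8 ⇒ (2/7) = +1]
  = 1    [(1/7) = 1]
Product: (-1)·(1) = -1.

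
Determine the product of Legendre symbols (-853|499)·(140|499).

-1

By multiplicativity, (-853·140|499) = (-853|499)·(140|499).
First factor (-853|499):
Reduce the numerator: -853 ≡ 145 (mod 499), so (-853|499) = (145|499).
145 ≡ 1 (mod 4), so quadratic reciprocity gives (145|499) = (499|145). Reduce: 499 ≡ 64 (mod 145). Now have (64|145).
Factor out 2: 64 = 2^6. Since 145 ≡ 1 (mod 8), (2|145) = +1, and (2|145)^6 = +1. Now have (1|145).
(1|145) = 1. Collecting the sign factors: 1.
Second factor (140|499):
Factor out 2: 140 = 2^2·35. Since 499 ≡ 3 (mod 8), (2|499) = -1, and (2|499)^2 = +1. Now have (35|499).
Both 35 ≡ 3 and 499 ≡ 3 (mod 4), so reciprocity gives (35|499) = -(499|35). Reduce: 499 ≡ 9 (mod 35). Now have -(9|35).
9 ≡ 1 (mod 4), so quadratic reciprocity gives (9|35) = (35|9). Reduce: 35 ≡ 8 (mod 9). Now have -(8|9).
Factor out 2: 8 = 2^3. Since 9 ≡ 1 (mod 8), (2|9) = +1, and (2|9)^3 = +1. Now have -(1|9).
(1|9) = 1. Collecting the sign factors: -1.
Product: (1)·(-1) = -1.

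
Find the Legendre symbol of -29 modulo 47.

(-29 / 47)
  = -(29 / 47)    [47 ≡ 3 mod 4 ⇒ (-1 / 47) = -1]
  = -(47 / 29)    [QR: 29 ≡ 1 mod 4, sign kept]
  = -(18 / 29)    [47 ≡ 18 mod 29]
  = (9 / 29)    [29 ≡ 5 mod 8 ⇒ (2 / 29) = -1]
  = (29 / 9)    [QR: 9 ≡ 1 mod 4, sign kept]
  = (2 / 9)    [29 ≡ 2 mod 9]
  = (1 / 9)    [9 ≡ 1 mod 8 ⇒ (2 / 9) = +1]
  = 1    [(1 / 9) = 1]

1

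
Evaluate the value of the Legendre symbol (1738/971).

(1738/971)
  = (767/971)    [1738 ≡ 767 mod 971]
  = -(971/767)    [QR: both ≡ 3 mod 4, sign flips]
  = -(204/767)    [971 ≡ 204 mod 767]
  = -(51/767)    [767 ≡ 7 mod 8 ⇒ (2/767)^2 = +1]
  = (767/51)    [QR: both ≡ 3 mod 4, sign flips]
  = (2/51)    [767 ≡ 2 mod 51]
  = -(1/51)    [51 ≡ 3 mod 8 ⇒ (2/51) = -1]
  = -1    [(1/51) = 1]

-1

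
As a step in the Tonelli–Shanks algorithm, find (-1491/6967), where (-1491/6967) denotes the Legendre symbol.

Reduce the numerator: -1491 ≡ 5476 (mod 6967), so (-1491/6967) = (5476/6967).
Factor out 2: 5476 = 2^2·1369. Since 6967 ≡ 7 (mod 8), (2/6967) = +1, and (2/6967)^2 = +1. Now have (1369/6967).
1369 ≡ 1 (mod 4), so quadratic reciprocity gives (1369/6967) = (6967/1369). Reduce: 6967 ≡ 122 (mod 1369). Now have (122/1369).
Factor out 2: 122 = 2·61. Since 1369 ≡ 1 (mod 8), (2/1369) = +1. Now have (61/1369).
61 ≡ 1 (mod 4), so quadratic reciprocity gives (61/1369) = (1369/61). Reduce: 1369 ≡ 27 (mod 61). Now have (27/61).
61 ≡ 1 (mod 4), so quadratic reciprocity gives (27/61) = (61/27). Reduce: 61 ≡ 7 (mod 27). Now have (7/27).
Both 7 ≡ 3 and 27 ≡ 3 (mod 4), so reciprocity gives (7/27) = -(27/7). Reduce: 27 ≡ 6 (mod 7). Now have -(6/7).
Factor out 2: 6 = 2·3. Since 7 ≡ 7 (mod 8), (2/7) = +1. Now have -(3/7).
Both 3 ≡ 3 and 7 ≡ 3 (mod 4), so reciprocity gives (3/7) = -(7/3). Reduce: 7 ≡ 1 (mod 3). Now have (1/3).
(1/3) = 1. Collecting the sign factors: 1.

1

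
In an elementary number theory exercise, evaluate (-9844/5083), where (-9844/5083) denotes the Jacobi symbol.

Reduce the numerator: -9844 ≡ 322 (mod 5083), so (-9844/5083) = (322/5083).
Factor out 2: 322 = 2·161. Since 5083 ≡ 3 (mod 8), (2/5083) = -1. Now have -(161/5083).
161 ≡ 1 (mod 4), so quadratic reciprocity gives (161/5083) = (5083/161). Reduce: 5083 ≡ 92 (mod 161). Now have -(92/161).
Factor out 2: 92 = 2^2·23. Since 161 ≡ 1 (mod 8), (2/161) = +1, and (2/161)^2 = +1. Now have -(23/161).
161 ≡ 1 (mod 4), so quadratic reciprocity gives (23/161) = (161/23). Reduce: 161 ≡ 0 (mod 23). Now have -(0/23).
The numerator is now 0 with denominator 23 > 1: the symbol is 0.

0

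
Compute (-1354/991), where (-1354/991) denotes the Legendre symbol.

Pull out -1: (-1354/991) = (-1/991)·(1354/991). Since 991 ≡ 3 (mod 4), (-1/991) = -1. Now have -(1354/991).
Reduce the numerator: 1354 ≡ 363 (mod 991), so (1354/991) = (363/991).
Both 363 ≡ 3 and 991 ≡ 3 (mod 4), so reciprocity gives (363/991) = -(991/363). Reduce: 991 ≡ 265 (mod 363). Now have (265/363).
265 ≡ 1 (mod 4), so quadratic reciprocity gives (265/363) = (363/265). Reduce: 363 ≡ 98 (mod 265). Now have (98/265).
Factor out 2: 98 = 2·49. Since 265 ≡ 1 (mod 8), (2/265) = +1. Now have (49/265).
49 ≡ 1 (mod 4), so quadratic reciprocity gives (49/265) = (265/49). Reduce: 265 ≡ 20 (mod 49). Now have (20/49).
Factor out 2: 20 = 2^2·5. Since 49 ≡ 1 (mod 8), (2/49) = +1, and (2/49)^2 = +1. Now have (5/49).
5 ≡ 1 (mod 4), so quadratic reciprocity gives (5/49) = (49/5). Reduce: 49 ≡ 4 (mod 5). Now have (4/5).
Factor out 2: 4 = 2^2. Since 5 ≡ 5 (mod 8), (2/5) = -1, and (2/5)^2 = +1. Now have (1/5).
(1/5) = 1. Collecting the sign factors: 1.

1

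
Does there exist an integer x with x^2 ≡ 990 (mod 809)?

no

(990/809)
  = (181/809)    [990 ≡ 181 mod 809]
  = (809/181)    [QR: 181 ≡ 1 mod 4, sign kept]
  = (85/181)    [809 ≡ 85 mod 181]
  = (181/85)    [QR: 85 ≡ 1 mod 4, sign kept]
  = (11/85)    [181 ≡ 11 mod 85]
  = (85/11)    [QR: 85 ≡ 1 mod 4, sign kept]
  = (8/11)    [85 ≡ 8 mod 11]
  = -(1/11)    [11 ≡ 3 mod 8 ⇒ (2/11)^3 = -1]
  = -1    [(1/11) = 1]
(990/809) = -1, and 809 is prime, so 990 is not a quadratic residue mod 809.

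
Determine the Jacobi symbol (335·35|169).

By multiplicativity, (335·35|169) = (335|169)·(35|169).
First factor (335|169):
(335|169)
  = (166|169)    [335 ≡ 166 mod 169]
  = (83|169)    [169 ≡ 1 mod 8 ⇒ (2|169) = +1]
  = (169|83)    [QR: 169 ≡ 1 mod 4, sign kept]
  = (3|83)    [169 ≡ 3 mod 83]
  = -(83|3)    [QR: both ≡ 3 mod 4, sign flips]
  = -(2|3)    [83 ≡ 2 mod 3]
  = (1|3)    [3 ≡ 3 mod 8 ⇒ (2|3) = -1]
  = 1    [(1|3) = 1]
Second factor (35|169):
(35|169)
  = (169|35)    [QR: 169 ≡ 1 mod 4, sign kept]
  = (29|35)    [169 ≡ 29 mod 35]
  = (35|29)    [QR: 29 ≡ 1 mod 4, sign kept]
  = (6|29)    [35 ≡ 6 mod 29]
  = -(3|29)    [29 ≡ 5 mod 8 ⇒ (2|29) = -1]
  = -(29|3)    [QR: 29 ≡ 1 mod 4, sign kept]
  = -(2|3)    [29 ≡ 2 mod 3]
  = (1|3)    [3 ≡ 3 mod 8 ⇒ (2|3) = -1]
  = 1    [(1|3) = 1]
Product: (1)·(1) = 1.

1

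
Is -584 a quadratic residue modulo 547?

yes

(-584/547)
  = -(584/547)    [547 ≡ 3 mod 4 ⇒ (-1/547) = -1]
  = -(37/547)    [584 ≡ 37 mod 547]
  = -(547/37)    [QR: 37 ≡ 1 mod 4, sign kept]
  = -(29/37)    [547 ≡ 29 mod 37]
  = -(37/29)    [QR: 29 ≡ 1 mod 4, sign kept]
  = -(8/29)    [37 ≡ 8 mod 29]
  = (1/29)    [29 ≡ 5 mod 8 ⇒ (2/29)^3 = -1]
  = 1    [(1/29) = 1]
(-584/547) = 1, and 547 is prime, so -584 is a quadratic residue mod 547.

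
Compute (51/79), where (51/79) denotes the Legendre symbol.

1

Both 51 ≡ 3 and 79 ≡ 3 (mod 4), so reciprocity gives (51/79) = -(79/51). Reduce: 79 ≡ 28 (mod 51). Now have -(28/51).
Factor out 2: 28 = 2^2·7. Since 51 ≡ 3 (mod 8), (2/51) = -1, and (2/51)^2 = +1. Now have -(7/51).
Both 7 ≡ 3 and 51 ≡ 3 (mod 4), so reciprocity gives (7/51) = -(51/7). Reduce: 51 ≡ 2 (mod 7). Now have (2/7).
Factor out 2: 2 = 2. Since 7 ≡ 7 (mod 8), (2/7) = +1. Now have (1/7).
(1/7) = 1. Collecting the sign factors: 1.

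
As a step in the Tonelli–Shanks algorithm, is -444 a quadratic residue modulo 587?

Reduce the numerator: -444 ≡ 143 (mod 587), so (-444/587) = (143/587).
Both 143 ≡ 3 and 587 ≡ 3 (mod 4), so reciprocity gives (143/587) = -(587/143). Reduce: 587 ≡ 15 (mod 143). Now have -(15/143).
Both 15 ≡ 3 and 143 ≡ 3 (mod 4), so reciprocity gives (15/143) = -(143/15). Reduce: 143 ≡ 8 (mod 15). Now have (8/15).
Factor out 2: 8 = 2^3. Since 15 ≡ 7 (mod 8), (2/15) = +1, and (2/15)^3 = +1. Now have (1/15).
(1/15) = 1. Collecting the sign factors: 1.
The Legendre symbol is 1, so x^2 ≡ -444 (mod 587) has solution.

yes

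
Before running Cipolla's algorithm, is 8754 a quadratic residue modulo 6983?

(8754|6983)
  = (1771|6983)    [8754 ≡ 1771 mod 6983]
  = -(6983|1771)    [QR: both ≡ 3 mod 4, sign flips]
  = -(1670|1771)    [6983 ≡ 1670 mod 1771]
  = (835|1771)    [1771 ≡ 3 mod 8 ⇒ (2|1771) = -1]
  = -(1771|835)    [QR: both ≡ 3 mod 4, sign flips]
  = -(101|835)    [1771 ≡ 101 mod 835]
  = -(835|101)    [QR: 101 ≡ 1 mod 4, sign kept]
  = -(27|101)    [835 ≡ 27 mod 101]
  = -(101|27)    [QR: 101 ≡ 1 mod 4, sign kept]
  = -(20|27)    [101 ≡ 20 mod 27]
  = -(5|27)    [27 ≡ 3 mod 8 ⇒ (2|27)^2 = +1]
  = -(27|5)    [QR: 5 ≡ 1 mod 4, sign kept]
  = -(2|5)    [27 ≡ 2 mod 5]
  = (1|5)    [5 ≡ 5 mod 8 ⇒ (2|5) = -1]
  = 1    [(1|5) = 1]
(8754|6983) = 1, and 6983 is prime, so 8754 is a quadratic residue mod 6983.

yes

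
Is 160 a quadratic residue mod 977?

no

(160/977)
  = (5/977)    [977 ≡ 1 mod 8 ⇒ (2/977)^5 = +1]
  = (977/5)    [QR: 5 ≡ 1 mod 4, sign kept]
  = (2/5)    [977 ≡ 2 mod 5]
  = -(1/5)    [5 ≡ 5 mod 8 ⇒ (2/5) = -1]
  = -1    [(1/5) = 1]
(160/977) = -1, and 977 is prime, so 160 is not a quadratic residue mod 977.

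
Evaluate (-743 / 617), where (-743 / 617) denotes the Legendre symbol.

1

(-743 / 617)
  = (491 / 617)    [-743 ≡ 491 mod 617]
  = (617 / 491)    [QR: 617 ≡ 1 mod 4, sign kept]
  = (126 / 491)    [617 ≡ 126 mod 491]
  = -(63 / 491)    [491 ≡ 3 mod 8 ⇒ (2 / 491) = -1]
  = (491 / 63)    [QR: both ≡ 3 mod 4, sign flips]
  = (50 / 63)    [491 ≡ 50 mod 63]
  = (25 / 63)    [63 ≡ 7 mod 8 ⇒ (2 / 63) = +1]
  = (63 / 25)    [QR: 25 ≡ 1 mod 4, sign kept]
  = (13 / 25)    [63 ≡ 13 mod 25]
  = (25 / 13)    [QR: 13 ≡ 1 mod 4, sign kept]
  = (12 / 13)    [25 ≡ 12 mod 13]
  = (3 / 13)    [13 ≡ 5 mod 8 ⇒ (2 / 13)^2 = +1]
  = (13 / 3)    [QR: 13 ≡ 1 mod 4, sign kept]
  = (1 / 3)    [13 ≡ 1 mod 3]
  = 1    [(1 / 3) = 1]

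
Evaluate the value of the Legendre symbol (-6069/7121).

-1

(-6069/7121)
  = (1052/7121)    [-6069 ≡ 1052 mod 7121]
  = (263/7121)    [7121 ≡ 1 mod 8 ⇒ (2/7121)^2 = +1]
  = (7121/263)    [QR: 7121 ≡ 1 mod 4, sign kept]
  = (20/263)    [7121 ≡ 20 mod 263]
  = (5/263)    [263 ≡ 7 mod 8 ⇒ (2/263)^2 = +1]
  = (263/5)    [QR: 5 ≡ 1 mod 4, sign kept]
  = (3/5)    [263 ≡ 3 mod 5]
  = (5/3)    [QR: 5 ≡ 1 mod 4, sign kept]
  = (2/3)    [5 ≡ 2 mod 3]
  = -(1/3)    [3 ≡ 3 mod 8 ⇒ (2/3) = -1]
  = -1    [(1/3) = 1]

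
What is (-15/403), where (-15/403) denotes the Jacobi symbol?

-1

Reduce the numerator: -15 ≡ 388 (mod 403), so (-15/403) = (388/403).
Factor out 2: 388 = 2^2·97. Since 403 ≡ 3 (mod 8), (2/403) = -1, and (2/403)^2 = +1. Now have (97/403).
97 ≡ 1 (mod 4), so quadratic reciprocity gives (97/403) = (403/97). Reduce: 403 ≡ 15 (mod 97). Now have (15/97).
97 ≡ 1 (mod 4), so quadratic reciprocity gives (15/97) = (97/15). Reduce: 97 ≡ 7 (mod 15). Now have (7/15).
Both 7 ≡ 3 and 15 ≡ 3 (mod 4), so reciprocity gives (7/15) = -(15/7). Reduce: 15 ≡ 1 (mod 7). Now have -(1/7).
(1/7) = 1. Collecting the sign factors: -1.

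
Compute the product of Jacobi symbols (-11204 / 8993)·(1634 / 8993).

By multiplicativity, (-11204·1634 / 8993) = (-11204 / 8993)·(1634 / 8993).
First factor (-11204 / 8993):
Reduce the numerator: -11204 ≡ 6782 (mod 8993), so (-11204 / 8993) = (6782 / 8993).
Factor out 2: 6782 = 2·3391. Since 8993 ≡ 1 (mod 8), (2 / 8993) = +1. Now have (3391 / 8993).
8993 ≡ 1 (mod 4), so quadratic reciprocity gives (3391 / 8993) = (8993 / 3391). Reduce: 8993 ≡ 2211 (mod 3391). Now have (2211 / 3391).
Both 2211 ≡ 3 and 3391 ≡ 3 (mod 4), so reciprocity gives (2211 / 3391) = -(3391 / 2211). Reduce: 3391 ≡ 1180 (mod 2211). Now have -(1180 / 2211).
Factor out 2: 1180 = 2^2·295. Since 2211 ≡ 3 (mod 8), (2 / 2211) = -1, and (2 / 2211)^2 = +1. Now have -(295 / 2211).
Both 295 ≡ 3 and 2211 ≡ 3 (mod 4), so reciprocity gives (295 / 2211) = -(2211 / 295). Reduce: 2211 ≡ 146 (mod 295). Now have (146 / 295).
Factor out 2: 146 = 2·73. Since 295 ≡ 7 (mod 8), (2 / 295) = +1. Now have (73 / 295).
73 ≡ 1 (mod 4), so quadratic reciprocity gives (73 / 295) = (295 / 73). Reduce: 295 ≡ 3 (mod 73). Now have (3 / 73).
73 ≡ 1 (mod 4), so quadratic reciprocity gives (3 / 73) = (73 / 3). Reduce: 73 ≡ 1 (mod 3). Now have (1 / 3).
(1 / 3) = 1. Collecting the sign factors: 1.
Second factor (1634 / 8993):
Factor out 2: 1634 = 2·817. Since 8993 ≡ 1 (mod 8), (2 / 8993) = +1. Now have (817 / 8993).
817 ≡ 1 (mod 4), so quadratic reciprocity gives (817 / 8993) = (8993 / 817). Reduce: 8993 ≡ 6 (mod 817). Now have (6 / 817).
Factor out 2: 6 = 2·3. Since 817 ≡ 1 (mod 8), (2 / 817) = +1. Now have (3 / 817).
817 ≡ 1 (mod 4), so quadratic reciprocity gives (3 / 817) = (817 / 3). Reduce: 817 ≡ 1 (mod 3). Now have (1 / 3).
(1 / 3) = 1. Collecting the sign factors: 1.
Product: (1)·(1) = 1.

1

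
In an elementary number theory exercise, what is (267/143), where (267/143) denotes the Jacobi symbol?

(267/143)
  = (124/143)    [267 ≡ 124 mod 143]
  = (31/143)    [143 ≡ 7 mod 8 ⇒ (2/143)^2 = +1]
  = -(143/31)    [QR: both ≡ 3 mod 4, sign flips]
  = -(19/31)    [143 ≡ 19 mod 31]
  = (31/19)    [QR: both ≡ 3 mod 4, sign flips]
  = (12/19)    [31 ≡ 12 mod 19]
  = (3/19)    [19 ≡ 3 mod 8 ⇒ (2/19)^2 = +1]
  = -(19/3)    [QR: both ≡ 3 mod 4, sign flips]
  = -(1/3)    [19 ≡ 1 mod 3]
  = -1    [(1/3) = 1]

-1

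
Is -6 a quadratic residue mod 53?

Reduce the numerator: -6 ≡ 47 (mod 53), so (-6/53) = (47/53).
53 ≡ 1 (mod 4), so quadratic reciprocity gives (47/53) = (53/47). Reduce: 53 ≡ 6 (mod 47). Now have (6/47).
Factor out 2: 6 = 2·3. Since 47 ≡ 7 (mod 8), (2/47) = +1. Now have (3/47).
Both 3 ≡ 3 and 47 ≡ 3 (mod 4), so reciprocity gives (3/47) = -(47/3). Reduce: 47 ≡ 2 (mod 3). Now have -(2/3).
Factor out 2: 2 = 2. Since 3 ≡ 3 (mod 8), (2/3) = -1. Now have (1/3).
(1/3) = 1. Collecting the sign factors: 1.
(-6/53) = 1, and 53 is prime, so -6 is a quadratic residue mod 53.

yes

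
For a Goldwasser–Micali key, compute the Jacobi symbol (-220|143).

(-220|143)
  = (66|143)    [-220 ≡ 66 mod 143]
  = (33|143)    [143 ≡ 7 mod 8 ⇒ (2|143) = +1]
  = (143|33)    [QR: 33 ≡ 1 mod 4, sign kept]
  = (11|33)    [143 ≡ 11 mod 33]
  = (33|11)    [QR: 33 ≡ 1 mod 4, sign kept]
  = (0|11)    [33 ≡ 0 mod 11]
  = 0    [numerator 0, gcd > 1]

0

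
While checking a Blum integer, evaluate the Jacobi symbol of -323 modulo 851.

-1

Pull out -1: (-323 / 851) = (-1 / 851)·(323 / 851). Since 851 ≡ 3 (mod 4), (-1 / 851) = -1. Now have -(323 / 851).
Both 323 ≡ 3 and 851 ≡ 3 (mod 4), so reciprocity gives (323 / 851) = -(851 / 323). Reduce: 851 ≡ 205 (mod 323). Now have (205 / 323).
205 ≡ 1 (mod 4), so quadratic reciprocity gives (205 / 323) = (323 / 205). Reduce: 323 ≡ 118 (mod 205). Now have (118 / 205).
Factor out 2: 118 = 2·59. Since 205 ≡ 5 (mod 8), (2 / 205) = -1. Now have -(59 / 205).
205 ≡ 1 (mod 4), so quadratic reciprocity gives (59 / 205) = (205 / 59). Reduce: 205 ≡ 28 (mod 59). Now have -(28 / 59).
Factor out 2: 28 = 2^2·7. Since 59 ≡ 3 (mod 8), (2 / 59) = -1, and (2 / 59)^2 = +1. Now have -(7 / 59).
Both 7 ≡ 3 and 59 ≡ 3 (mod 4), so reciprocity gives (7 / 59) = -(59 / 7). Reduce: 59 ≡ 3 (mod 7). Now have (3 / 7).
Both 3 ≡ 3 and 7 ≡ 3 (mod 4), so reciprocity gives (3 / 7) = -(7 / 3). Reduce: 7 ≡ 1 (mod 3). Now have -(1 / 3).
(1 / 3) = 1. Collecting the sign factors: -1.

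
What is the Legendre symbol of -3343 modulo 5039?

1

Reduce the numerator: -3343 ≡ 1696 (mod 5039), so (-3343|5039) = (1696|5039).
Factor out 2: 1696 = 2^5·53. Since 5039 ≡ 7 (mod 8), (2|5039) = +1, and (2|5039)^5 = +1. Now have (53|5039).
53 ≡ 1 (mod 4), so quadratic reciprocity gives (53|5039) = (5039|53). Reduce: 5039 ≡ 4 (mod 53). Now have (4|53).
Factor out 2: 4 = 2^2. Since 53 ≡ 5 (mod 8), (2|53) = -1, and (2|53)^2 = +1. Now have (1|53).
(1|53) = 1. Collecting the sign factors: 1.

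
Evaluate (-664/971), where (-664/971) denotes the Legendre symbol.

(-664/971)
  = -(664/971)    [971 ≡ 3 mod 4 ⇒ (-1/971) = -1]
  = (83/971)    [971 ≡ 3 mod 8 ⇒ (2/971)^3 = -1]
  = -(971/83)    [QR: both ≡ 3 mod 4, sign flips]
  = -(58/83)    [971 ≡ 58 mod 83]
  = (29/83)    [83 ≡ 3 mod 8 ⇒ (2/83) = -1]
  = (83/29)    [QR: 29 ≡ 1 mod 4, sign kept]
  = (25/29)    [83 ≡ 25 mod 29]
  = (29/25)    [QR: 25 ≡ 1 mod 4, sign kept]
  = (4/25)    [29 ≡ 4 mod 25]
  = (1/25)    [25 ≡ 1 mod 8 ⇒ (2/25)^2 = +1]
  = 1    [(1/25) = 1]

1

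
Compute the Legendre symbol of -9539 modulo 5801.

Reduce the numerator: -9539 ≡ 2063 (mod 5801), so (-9539 / 5801) = (2063 / 5801).
5801 ≡ 1 (mod 4), so quadratic reciprocity gives (2063 / 5801) = (5801 / 2063). Reduce: 5801 ≡ 1675 (mod 2063). Now have (1675 / 2063).
Both 1675 ≡ 3 and 2063 ≡ 3 (mod 4), so reciprocity gives (1675 / 2063) = -(2063 / 1675). Reduce: 2063 ≡ 388 (mod 1675). Now have -(388 / 1675).
Factor out 2: 388 = 2^2·97. Since 1675 ≡ 3 (mod 8), (2 / 1675) = -1, and (2 / 1675)^2 = +1. Now have -(97 / 1675).
97 ≡ 1 (mod 4), so quadratic reciprocity gives (97 / 1675) = (1675 / 97). Reduce: 1675 ≡ 26 (mod 97). Now have -(26 / 97).
Factor out 2: 26 = 2·13. Since 97 ≡ 1 (mod 8), (2 / 97) = +1. Now have -(13 / 97).
13 ≡ 1 (mod 4), so quadratic reciprocity gives (13 / 97) = (97 / 13). Reduce: 97 ≡ 6 (mod 13). Now have -(6 / 13).
Factor out 2: 6 = 2·3. Since 13 ≡ 5 (mod 8), (2 / 13) = -1. Now have (3 / 13).
13 ≡ 1 (mod 4), so quadratic reciprocity gives (3 / 13) = (13 / 3). Reduce: 13 ≡ 1 (mod 3). Now have (1 / 3).
(1 / 3) = 1. Collecting the sign factors: 1.

1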